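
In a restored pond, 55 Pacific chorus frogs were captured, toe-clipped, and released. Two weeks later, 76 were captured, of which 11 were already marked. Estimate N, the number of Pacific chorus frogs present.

N = (55 × 76) / 11 = 4180 / 11 = 380

N = 380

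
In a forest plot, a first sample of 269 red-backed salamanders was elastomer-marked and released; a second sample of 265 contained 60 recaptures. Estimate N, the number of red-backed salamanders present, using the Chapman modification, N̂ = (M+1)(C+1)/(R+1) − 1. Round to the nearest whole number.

N ≈ 1176

N̂ = (269+1)(265+1)/(60+1) − 1 = 270·266/61 − 1
= 71820/61 − 1 ≈ 1177.4 − 1 ≈ 1176.4 → 1176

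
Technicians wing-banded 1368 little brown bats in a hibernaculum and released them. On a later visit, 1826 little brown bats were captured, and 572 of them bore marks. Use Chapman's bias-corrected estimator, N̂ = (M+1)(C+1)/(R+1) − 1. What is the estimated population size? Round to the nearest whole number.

N ≈ 4364

N̂ = (1368+1)(1826+1)/(572+1) − 1 = 1369·1827/573 − 1
= 2501163/573 − 1 ≈ 4365.0 − 1 ≈ 4364.0 → 4364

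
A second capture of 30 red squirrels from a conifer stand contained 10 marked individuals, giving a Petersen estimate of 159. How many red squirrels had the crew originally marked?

From N = M·C/R: M = N·R / C = 159·10 / 30 = 1590 / 30 = 53.

M = 53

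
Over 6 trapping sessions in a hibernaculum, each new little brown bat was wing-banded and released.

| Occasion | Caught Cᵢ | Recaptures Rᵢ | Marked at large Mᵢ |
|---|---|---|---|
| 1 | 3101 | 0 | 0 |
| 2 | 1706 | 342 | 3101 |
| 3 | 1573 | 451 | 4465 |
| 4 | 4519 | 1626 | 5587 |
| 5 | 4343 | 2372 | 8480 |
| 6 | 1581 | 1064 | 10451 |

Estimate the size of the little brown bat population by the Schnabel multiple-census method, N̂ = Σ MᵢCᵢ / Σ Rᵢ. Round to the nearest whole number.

N ≈ 15,527

Σ MᵢCᵢ = 0·3101 + 3101·1706 + 4465·1573 + 5587·4519 + 8480·4343 + 10451·1581 = 0 + 5290306 + 7023445 + 25247653 + 36828640 + 16523031 = 90913075
Σ Rᵢ = 0 + 342 + 451 + 1626 + 2372 + 1064 = 5855
N̂ = 90913075 / 5855 ≈ 15527.4 → 15527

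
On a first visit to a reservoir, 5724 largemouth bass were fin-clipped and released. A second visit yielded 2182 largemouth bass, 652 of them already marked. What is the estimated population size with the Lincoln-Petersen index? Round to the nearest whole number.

N ≈ 19,156

The marked fraction in the recapture sample should equal the marked fraction in the population: 652/2182 = 5724/N.
N = (5724 × 2182) / 652 = 12489768 / 652 ≈ 19156.1 → 19156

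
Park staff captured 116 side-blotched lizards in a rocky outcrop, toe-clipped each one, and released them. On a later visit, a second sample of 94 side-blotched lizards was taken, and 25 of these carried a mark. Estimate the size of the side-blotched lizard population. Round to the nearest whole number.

N ≈ 436

N = (116 × 94) / 25 = 10904 / 25 ≈ 436.2 → 436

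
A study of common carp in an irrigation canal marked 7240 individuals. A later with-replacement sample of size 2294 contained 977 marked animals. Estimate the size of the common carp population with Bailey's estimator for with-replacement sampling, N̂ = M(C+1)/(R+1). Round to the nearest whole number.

N̂ = 7240·(2294+1)/(977+1) = 7240·2295/978 = 16615800/978 ≈ 16989.6 → 16990

N ≈ 16,990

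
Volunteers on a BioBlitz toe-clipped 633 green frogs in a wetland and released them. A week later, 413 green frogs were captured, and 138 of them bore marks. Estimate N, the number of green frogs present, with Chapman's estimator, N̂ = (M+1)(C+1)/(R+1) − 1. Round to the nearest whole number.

N̂ = (633+1)(413+1)/(138+1) − 1 = 634·414/139 − 1
= 262476/139 − 1 ≈ 1888.3 − 1 ≈ 1887.3 → 1887

N ≈ 1887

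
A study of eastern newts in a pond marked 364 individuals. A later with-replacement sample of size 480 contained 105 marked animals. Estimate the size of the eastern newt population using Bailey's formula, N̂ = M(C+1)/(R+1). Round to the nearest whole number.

N ≈ 1652

N̂ = 364·(480+1)/(105+1) = 364·481/106 = 175084/106 ≈ 1651.7 → 1652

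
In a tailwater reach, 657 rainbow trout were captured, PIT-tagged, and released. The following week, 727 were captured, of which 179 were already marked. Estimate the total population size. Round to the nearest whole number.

N ≈ 2668

If marked individuals mix randomly, R/C ≈ M/N, giving N ≈ M·C/R.
N = (657 × 727) / 179 = 477639 / 179 ≈ 2668.4 → 2668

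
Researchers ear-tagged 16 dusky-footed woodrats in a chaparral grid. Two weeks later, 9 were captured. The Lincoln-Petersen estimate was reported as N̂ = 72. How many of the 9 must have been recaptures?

From N = M·C/R: R = M·C / N = 16·9 / 72 = 144 / 72 = 2.

R = 2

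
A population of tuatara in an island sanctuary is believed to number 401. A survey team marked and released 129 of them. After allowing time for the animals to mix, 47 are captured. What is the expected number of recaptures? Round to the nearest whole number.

The marked fraction of the population is 129/401, so in a sample of 47 expect C·(M/N) marked.
E[R] = 129 × 47 / 401 = 6063 / 401 ≈ 15.1 → 15

expected recaptures ≈ 15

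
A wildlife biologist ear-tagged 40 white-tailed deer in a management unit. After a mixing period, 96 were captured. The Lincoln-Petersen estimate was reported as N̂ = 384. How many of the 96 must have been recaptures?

From N = M·C/R: R = M·C / N = 40·96 / 384 = 3840 / 384 = 10.

R = 10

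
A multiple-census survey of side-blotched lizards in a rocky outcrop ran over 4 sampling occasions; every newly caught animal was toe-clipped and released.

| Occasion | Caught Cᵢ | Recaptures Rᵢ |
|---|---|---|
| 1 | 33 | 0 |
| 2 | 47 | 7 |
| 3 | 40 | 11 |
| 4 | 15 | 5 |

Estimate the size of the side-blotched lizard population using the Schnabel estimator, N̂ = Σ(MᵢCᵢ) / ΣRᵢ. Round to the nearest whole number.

Marked at large before each occasion: Mᵢ = Σⱼ<ᵢ (Cⱼ − Rⱼ) → M1=0, M2=33, M3=73, M4=102
Σ MᵢCᵢ = 0·33 + 33·47 + 73·40 + 102·15 = 0 + 1551 + 2920 + 1530 = 6001
Σ Rᵢ = 0 + 7 + 11 + 5 = 23
N̂ = 6001 / 23 ≈ 260.9 → 261

N ≈ 261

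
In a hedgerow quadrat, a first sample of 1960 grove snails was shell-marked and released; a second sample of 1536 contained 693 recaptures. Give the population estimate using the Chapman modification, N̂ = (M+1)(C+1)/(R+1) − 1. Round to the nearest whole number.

N̂ = (1960+1)(1536+1)/(693+1) − 1 = 1961·1537/694 − 1
= 3014057/694 − 1 ≈ 4343.0 − 1 ≈ 4342.0 → 4342

N ≈ 4342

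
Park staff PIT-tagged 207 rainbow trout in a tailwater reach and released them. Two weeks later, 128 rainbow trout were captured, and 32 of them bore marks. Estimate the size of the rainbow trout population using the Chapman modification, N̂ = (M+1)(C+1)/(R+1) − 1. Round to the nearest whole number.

N ≈ 812

N̂ = (207+1)(128+1)/(32+1) − 1 = 208·129/33 − 1
= 26832/33 − 1 ≈ 813.1 − 1 ≈ 812.1 → 812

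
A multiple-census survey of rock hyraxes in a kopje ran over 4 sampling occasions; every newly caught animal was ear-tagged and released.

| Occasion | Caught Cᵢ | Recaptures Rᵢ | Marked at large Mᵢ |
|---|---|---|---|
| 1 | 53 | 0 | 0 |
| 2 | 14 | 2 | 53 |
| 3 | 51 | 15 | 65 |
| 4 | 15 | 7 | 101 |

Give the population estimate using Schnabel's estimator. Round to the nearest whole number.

N ≈ 232

Σ MᵢCᵢ = 0·53 + 53·14 + 65·51 + 101·15 = 0 + 742 + 3315 + 1515 = 5572
Σ Rᵢ = 0 + 2 + 15 + 7 = 24
N̂ = 5572 / 24 ≈ 232.2 → 232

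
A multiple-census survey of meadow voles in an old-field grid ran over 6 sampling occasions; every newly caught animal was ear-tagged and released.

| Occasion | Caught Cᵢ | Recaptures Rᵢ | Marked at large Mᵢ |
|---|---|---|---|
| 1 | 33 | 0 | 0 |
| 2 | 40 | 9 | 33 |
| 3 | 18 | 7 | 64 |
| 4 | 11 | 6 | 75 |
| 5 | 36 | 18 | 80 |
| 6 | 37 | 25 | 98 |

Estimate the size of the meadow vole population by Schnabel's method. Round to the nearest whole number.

N ≈ 151

Σ MᵢCᵢ = 0·33 + 33·40 + 64·18 + 75·11 + 80·36 + 98·37 = 0 + 1320 + 1152 + 825 + 2880 + 3626 = 9803
Σ Rᵢ = 0 + 9 + 7 + 6 + 18 + 25 = 65
N̂ = 9803 / 65 ≈ 150.8 → 151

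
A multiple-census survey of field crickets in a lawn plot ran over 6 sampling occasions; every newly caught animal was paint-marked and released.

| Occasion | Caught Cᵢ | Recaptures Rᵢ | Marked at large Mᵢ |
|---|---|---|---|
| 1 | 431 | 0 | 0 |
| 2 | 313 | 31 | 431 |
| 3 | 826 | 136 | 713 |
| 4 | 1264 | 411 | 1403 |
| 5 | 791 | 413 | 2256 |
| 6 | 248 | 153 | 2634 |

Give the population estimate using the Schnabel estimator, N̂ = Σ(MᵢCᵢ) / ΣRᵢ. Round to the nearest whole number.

Σ MᵢCᵢ = 0·431 + 431·313 + 713·826 + 1403·1264 + 2256·791 + 2634·248 = 0 + 134903 + 588938 + 1773392 + 1784496 + 653232 = 4934961
Σ Rᵢ = 0 + 31 + 136 + 411 + 413 + 153 = 1144
N̂ = 4934961 / 1144 ≈ 4313.8 → 4314

N ≈ 4314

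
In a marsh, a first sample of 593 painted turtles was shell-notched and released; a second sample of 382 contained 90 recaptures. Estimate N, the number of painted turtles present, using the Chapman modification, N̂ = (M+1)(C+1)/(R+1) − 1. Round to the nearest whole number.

N̂ = (593+1)(382+1)/(90+1) − 1 = 594·383/91 − 1
= 227502/91 − 1 ≈ 2500.0 − 1 ≈ 2499.0 → 2499

N ≈ 2499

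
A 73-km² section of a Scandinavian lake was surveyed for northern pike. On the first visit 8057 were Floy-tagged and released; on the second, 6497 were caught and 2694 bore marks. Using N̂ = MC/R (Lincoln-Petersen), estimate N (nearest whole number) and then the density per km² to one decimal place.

density ≈ 266.2 northern pike per km²

N̂ = 8057·6497/2694 = 52346329/2694 ≈ 19430.7 → 19431
Density = N̂ / area = 19431 / 73 ≈ 266.18 → 266.2 per km²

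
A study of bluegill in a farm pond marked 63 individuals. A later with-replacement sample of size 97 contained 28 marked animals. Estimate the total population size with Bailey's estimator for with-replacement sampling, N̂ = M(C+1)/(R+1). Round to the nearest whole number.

N ≈ 213

N̂ = 63·(97+1)/(28+1) = 63·98/29 = 6174/29 ≈ 212.9 → 213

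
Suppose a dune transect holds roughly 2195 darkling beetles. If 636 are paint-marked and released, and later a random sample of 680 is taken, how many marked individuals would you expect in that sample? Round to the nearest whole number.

expected recaptures ≈ 197

The marked fraction of the population is 636/2195, so in a sample of 680 expect C·(M/N) marked.
E[R] = 636 × 680 / 2195 = 432480 / 2195 ≈ 197.0 → 197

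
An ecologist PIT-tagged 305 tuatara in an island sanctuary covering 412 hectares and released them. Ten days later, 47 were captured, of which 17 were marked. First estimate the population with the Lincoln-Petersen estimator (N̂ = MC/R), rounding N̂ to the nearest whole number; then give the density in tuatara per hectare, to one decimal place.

N̂ = 305·47/17 = 14335/17 ≈ 843.2 → 843
Density = N̂ / area = 843 / 412 ≈ 2.046 → 2.0 per hectare

density ≈ 2.0 tuatara per hectare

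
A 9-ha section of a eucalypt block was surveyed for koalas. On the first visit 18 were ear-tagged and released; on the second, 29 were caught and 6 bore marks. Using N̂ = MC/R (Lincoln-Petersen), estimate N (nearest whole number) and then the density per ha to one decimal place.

N̂ = 18·29/6 = 522/6 = 87
Density = N̂ / area = 87 / 9 ≈ 9.67 → 9.7 per ha

density ≈ 9.7 koalas per ha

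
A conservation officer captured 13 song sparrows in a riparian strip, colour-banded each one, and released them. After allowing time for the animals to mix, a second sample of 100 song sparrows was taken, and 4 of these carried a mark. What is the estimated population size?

N = 325

The marked fraction in the recapture sample should equal the marked fraction in the population: 4/100 = 13/N.
N = (13 × 100) / 4 = 1300 / 4 = 325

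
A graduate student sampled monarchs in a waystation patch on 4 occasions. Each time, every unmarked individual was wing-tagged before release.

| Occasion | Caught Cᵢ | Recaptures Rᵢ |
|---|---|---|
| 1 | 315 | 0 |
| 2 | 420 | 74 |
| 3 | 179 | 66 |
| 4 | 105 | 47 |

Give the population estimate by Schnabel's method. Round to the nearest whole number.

Marked at large before each occasion: Mᵢ = Σⱼ<ᵢ (Cⱼ − Rⱼ) → M1=0, M2=315, M3=661, M4=774
Σ MᵢCᵢ = 0·315 + 315·420 + 661·179 + 774·105 = 0 + 132300 + 118319 + 81270 = 331889
Σ Rᵢ = 0 + 74 + 66 + 47 = 187
N̂ = 331889 / 187 ≈ 1774.8 → 1775

N ≈ 1775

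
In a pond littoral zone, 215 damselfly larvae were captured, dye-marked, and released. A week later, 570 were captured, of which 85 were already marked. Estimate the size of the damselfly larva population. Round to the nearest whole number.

N = (215 × 570) / 85 = 122550 / 85 ≈ 1441.8 → 1442

N ≈ 1442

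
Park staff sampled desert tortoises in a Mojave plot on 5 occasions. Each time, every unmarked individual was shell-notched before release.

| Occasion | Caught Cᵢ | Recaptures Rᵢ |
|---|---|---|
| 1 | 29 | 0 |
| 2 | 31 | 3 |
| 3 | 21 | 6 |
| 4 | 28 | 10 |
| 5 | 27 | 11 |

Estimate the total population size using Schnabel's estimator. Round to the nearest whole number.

Marked at large before each occasion: Mᵢ = Σⱼ<ᵢ (Cⱼ − Rⱼ) → M1=0, M2=29, M3=57, M4=72, M5=90
Σ MᵢCᵢ = 0·29 + 29·31 + 57·21 + 72·28 + 90·27 = 0 + 899 + 1197 + 2016 + 2430 = 6542
Σ Rᵢ = 0 + 3 + 6 + 10 + 11 = 30
N̂ = 6542 / 30 ≈ 218.1 → 218

N ≈ 218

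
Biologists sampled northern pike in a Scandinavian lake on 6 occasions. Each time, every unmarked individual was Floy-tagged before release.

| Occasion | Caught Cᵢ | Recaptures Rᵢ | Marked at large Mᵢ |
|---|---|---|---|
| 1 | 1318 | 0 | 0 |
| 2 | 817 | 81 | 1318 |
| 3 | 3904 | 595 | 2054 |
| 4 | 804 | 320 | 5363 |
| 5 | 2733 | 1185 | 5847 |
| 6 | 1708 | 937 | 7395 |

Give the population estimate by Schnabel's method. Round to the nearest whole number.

Σ MᵢCᵢ = 0·1318 + 1318·817 + 2054·3904 + 5363·804 + 5847·2733 + 7395·1708 = 0 + 1076806 + 8018816 + 4311852 + 15979851 + 12630660 = 42017985
Σ Rᵢ = 0 + 81 + 595 + 320 + 1185 + 937 = 3118
N̂ = 42017985 / 3118 ≈ 13475.9 → 13476

N ≈ 13,476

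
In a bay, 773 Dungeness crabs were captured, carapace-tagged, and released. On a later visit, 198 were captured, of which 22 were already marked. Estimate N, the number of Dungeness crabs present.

N = 6957

The marked fraction in the recapture sample should equal the marked fraction in the population: 22/198 = 773/N.
N = (773 × 198) / 22 = 153054 / 22 = 6957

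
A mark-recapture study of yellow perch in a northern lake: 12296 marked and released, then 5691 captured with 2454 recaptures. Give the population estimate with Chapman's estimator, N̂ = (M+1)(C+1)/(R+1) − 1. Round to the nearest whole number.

N̂ = (12296+1)(5691+1)/(2454+1) − 1 = 12297·5692/2455 − 1
= 69994524/2455 − 1 ≈ 28511.0 − 1 ≈ 28510.0 → 28510

N ≈ 28,510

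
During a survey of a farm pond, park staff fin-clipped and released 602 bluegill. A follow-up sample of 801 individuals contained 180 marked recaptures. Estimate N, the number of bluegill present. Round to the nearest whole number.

N ≈ 2679

The marked fraction in the recapture sample should equal the marked fraction in the population: 180/801 = 602/N.
N = (602 × 801) / 180 = 482202 / 180 ≈ 2678.9 → 2679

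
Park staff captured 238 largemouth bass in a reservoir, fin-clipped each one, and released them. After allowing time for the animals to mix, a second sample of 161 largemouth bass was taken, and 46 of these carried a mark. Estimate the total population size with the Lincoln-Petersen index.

N = (238 × 161) / 46 = 38318 / 46 = 833

N = 833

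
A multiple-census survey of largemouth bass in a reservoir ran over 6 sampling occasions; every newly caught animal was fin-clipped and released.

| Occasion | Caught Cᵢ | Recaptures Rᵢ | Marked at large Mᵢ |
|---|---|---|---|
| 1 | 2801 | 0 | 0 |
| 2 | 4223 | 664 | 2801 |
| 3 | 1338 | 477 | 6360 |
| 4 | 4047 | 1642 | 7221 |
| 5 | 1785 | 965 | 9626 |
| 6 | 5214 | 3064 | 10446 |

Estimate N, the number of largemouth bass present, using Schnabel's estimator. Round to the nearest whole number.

N ≈ 17,794

Σ MᵢCᵢ = 0·2801 + 2801·4223 + 6360·1338 + 7221·4047 + 9626·1785 + 10446·5214 = 0 + 11828623 + 8509680 + 29223387 + 17182410 + 54465444 = 121209544
Σ Rᵢ = 0 + 664 + 477 + 1642 + 965 + 3064 = 6812
N̂ = 121209544 / 6812 ≈ 17793.5 → 17794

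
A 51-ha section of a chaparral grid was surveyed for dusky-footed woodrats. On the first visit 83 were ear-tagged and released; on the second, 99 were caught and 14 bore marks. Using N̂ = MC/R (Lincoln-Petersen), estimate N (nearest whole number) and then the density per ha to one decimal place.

N̂ = 83·99/14 = 8217/14 ≈ 586.9 → 587
Density = N̂ / area = 587 / 51 ≈ 11.51 → 11.5 per ha

density ≈ 11.5 dusky-footed woodrats per ha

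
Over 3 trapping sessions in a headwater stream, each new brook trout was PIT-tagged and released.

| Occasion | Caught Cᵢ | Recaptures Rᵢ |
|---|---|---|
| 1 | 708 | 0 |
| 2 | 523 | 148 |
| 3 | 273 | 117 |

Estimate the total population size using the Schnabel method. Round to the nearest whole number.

N ≈ 2513

Marked at large before each occasion: Mᵢ = Σⱼ<ᵢ (Cⱼ − Rⱼ) → M1=0, M2=708, M3=1083
Σ MᵢCᵢ = 0·708 + 708·523 + 1083·273 = 0 + 370284 + 295659 = 665943
Σ Rᵢ = 0 + 148 + 117 = 265
N̂ = 665943 / 265 ≈ 2513.0 → 2513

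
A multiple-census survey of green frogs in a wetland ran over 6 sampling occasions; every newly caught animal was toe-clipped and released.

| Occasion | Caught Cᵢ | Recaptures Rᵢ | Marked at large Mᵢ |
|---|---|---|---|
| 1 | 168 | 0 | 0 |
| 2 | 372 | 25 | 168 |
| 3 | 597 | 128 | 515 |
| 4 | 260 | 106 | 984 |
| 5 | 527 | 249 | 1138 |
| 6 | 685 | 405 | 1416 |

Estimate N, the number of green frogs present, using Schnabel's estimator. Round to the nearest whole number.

Σ MᵢCᵢ = 0·168 + 168·372 + 515·597 + 984·260 + 1138·527 + 1416·685 = 0 + 62496 + 307455 + 255840 + 599726 + 969960 = 2195477
Σ Rᵢ = 0 + 25 + 128 + 106 + 249 + 405 = 913
N̂ = 2195477 / 913 ≈ 2404.7 → 2405

N ≈ 2405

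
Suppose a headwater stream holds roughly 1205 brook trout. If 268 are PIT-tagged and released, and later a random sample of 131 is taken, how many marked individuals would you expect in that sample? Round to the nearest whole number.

The marked fraction of the population is 268/1205, so in a sample of 131 expect C·(M/N) marked.
E[R] = 268 × 131 / 1205 = 35108 / 1205 ≈ 29.1 → 29

expected recaptures ≈ 29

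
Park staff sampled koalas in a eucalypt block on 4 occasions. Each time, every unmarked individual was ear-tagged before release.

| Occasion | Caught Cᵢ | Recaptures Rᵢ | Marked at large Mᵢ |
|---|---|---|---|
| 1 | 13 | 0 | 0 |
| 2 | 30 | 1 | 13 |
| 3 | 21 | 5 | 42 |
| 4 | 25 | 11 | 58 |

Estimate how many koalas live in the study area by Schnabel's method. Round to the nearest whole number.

N ≈ 160

Σ MᵢCᵢ = 0·13 + 13·30 + 42·21 + 58·25 = 0 + 390 + 882 + 1450 = 2722
Σ Rᵢ = 0 + 1 + 5 + 11 = 17
N̂ = 2722 / 17 ≈ 160.1 → 160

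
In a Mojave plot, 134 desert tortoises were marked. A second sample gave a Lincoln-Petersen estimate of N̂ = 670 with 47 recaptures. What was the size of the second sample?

From N = M·C/R: C = N·R / M = 670·47 / 134 = 31490 / 134 = 235.

C = 235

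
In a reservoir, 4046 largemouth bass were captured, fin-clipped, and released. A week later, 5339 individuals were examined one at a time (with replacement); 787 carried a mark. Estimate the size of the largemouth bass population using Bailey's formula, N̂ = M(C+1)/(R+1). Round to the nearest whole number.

N̂ = 4046·(5339+1)/(787+1) = 4046·5340/788 = 21605640/788 ≈ 27418.3 → 27418

N ≈ 27,418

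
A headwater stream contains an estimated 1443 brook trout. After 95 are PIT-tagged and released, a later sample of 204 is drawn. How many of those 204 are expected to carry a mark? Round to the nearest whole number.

expected recaptures ≈ 13

The marked fraction of the population is 95/1443, so in a sample of 204 expect C·(M/N) marked.
E[R] = 95 × 204 / 1443 = 19380 / 1443 ≈ 13.4 → 13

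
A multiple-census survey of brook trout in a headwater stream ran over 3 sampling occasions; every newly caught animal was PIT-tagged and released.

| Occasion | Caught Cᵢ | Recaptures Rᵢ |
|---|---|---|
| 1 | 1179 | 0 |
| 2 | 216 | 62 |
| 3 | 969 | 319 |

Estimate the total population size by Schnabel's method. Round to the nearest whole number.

Marked at large before each occasion: Mᵢ = Σⱼ<ᵢ (Cⱼ − Rⱼ) → M1=0, M2=1179, M3=1333
Σ MᵢCᵢ = 0·1179 + 1179·216 + 1333·969 = 0 + 254664 + 1291677 = 1546341
Σ Rᵢ = 0 + 62 + 319 = 381
N̂ = 1546341 / 381 ≈ 4058.6 → 4059

N ≈ 4059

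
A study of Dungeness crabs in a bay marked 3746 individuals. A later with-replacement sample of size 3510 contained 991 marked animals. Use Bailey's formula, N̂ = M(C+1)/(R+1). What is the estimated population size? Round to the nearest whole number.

N̂ = 3746·(3510+1)/(991+1) = 3746·3511/992 = 13152206/992 ≈ 13258.3 → 13258

N ≈ 13,258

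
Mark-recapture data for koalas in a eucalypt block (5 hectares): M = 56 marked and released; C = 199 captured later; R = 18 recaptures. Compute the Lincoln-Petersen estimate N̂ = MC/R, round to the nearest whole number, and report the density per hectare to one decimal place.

density ≈ 123.8 koalas per hectare

N̂ = 56·199/18 = 11144/18 ≈ 619.1 → 619
Density = N̂ / area = 619 / 5 ≈ 123.80 → 123.8 per hectare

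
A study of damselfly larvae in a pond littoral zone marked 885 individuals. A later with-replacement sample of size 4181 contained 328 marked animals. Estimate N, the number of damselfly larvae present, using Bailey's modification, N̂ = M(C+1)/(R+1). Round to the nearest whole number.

N ≈ 11,249

N̂ = 885·(4181+1)/(328+1) = 885·4182/329 = 3701070/329 ≈ 11249.45 → 11249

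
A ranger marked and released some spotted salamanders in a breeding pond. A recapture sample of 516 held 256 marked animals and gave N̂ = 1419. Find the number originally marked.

From N = M·C/R: M = N·R / C = 1419·256 / 516 = 363264 / 516 = 704.

M = 704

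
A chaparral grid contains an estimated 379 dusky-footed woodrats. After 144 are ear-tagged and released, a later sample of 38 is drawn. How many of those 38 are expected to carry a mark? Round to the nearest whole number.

expected recaptures ≈ 14

The marked fraction of the population is 144/379, so in a sample of 38 expect C·(M/N) marked.
E[R] = 144 × 38 / 379 = 5472 / 379 ≈ 14.4 → 14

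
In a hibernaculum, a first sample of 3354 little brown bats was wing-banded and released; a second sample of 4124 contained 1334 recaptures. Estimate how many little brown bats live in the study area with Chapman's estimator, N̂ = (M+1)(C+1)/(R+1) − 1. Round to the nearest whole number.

N̂ = (3354+1)(4124+1)/(1334+1) − 1 = 3355·4125/1335 − 1
= 13839375/1335 − 1 ≈ 10366.6 − 1 ≈ 10365.6 → 10366

N ≈ 10,366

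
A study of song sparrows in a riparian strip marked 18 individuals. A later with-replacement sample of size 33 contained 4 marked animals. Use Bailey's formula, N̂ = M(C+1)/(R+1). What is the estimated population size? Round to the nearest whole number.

N̂ = 18·(33+1)/(4+1) = 18·34/5 = 612/5 ≈ 122.4 → 122

N ≈ 122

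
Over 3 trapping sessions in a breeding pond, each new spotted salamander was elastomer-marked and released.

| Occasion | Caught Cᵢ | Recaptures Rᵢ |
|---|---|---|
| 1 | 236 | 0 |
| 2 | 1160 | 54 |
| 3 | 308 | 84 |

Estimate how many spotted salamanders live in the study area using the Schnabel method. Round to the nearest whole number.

Marked at large before each occasion: Mᵢ = Σⱼ<ᵢ (Cⱼ − Rⱼ) → M1=0, M2=236, M3=1342
Σ MᵢCᵢ = 0·236 + 236·1160 + 1342·308 = 0 + 273760 + 413336 = 687096
Σ Rᵢ = 0 + 54 + 84 = 138
N̂ = 687096 / 138 ≈ 4979.0 → 4979

N ≈ 4979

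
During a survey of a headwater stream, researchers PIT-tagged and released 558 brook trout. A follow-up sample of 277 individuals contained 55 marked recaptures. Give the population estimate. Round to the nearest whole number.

If marked individuals mix randomly, R/C ≈ M/N, giving N ≈ M·C/R.
N = (558 × 277) / 55 = 154566 / 55 ≈ 2810.3 → 2810

N ≈ 2810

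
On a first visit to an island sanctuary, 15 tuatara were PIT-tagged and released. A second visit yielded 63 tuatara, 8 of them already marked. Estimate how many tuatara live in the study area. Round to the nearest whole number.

N = (15 × 63) / 8 = 945 / 8 ≈ 118.1 → 118

N ≈ 118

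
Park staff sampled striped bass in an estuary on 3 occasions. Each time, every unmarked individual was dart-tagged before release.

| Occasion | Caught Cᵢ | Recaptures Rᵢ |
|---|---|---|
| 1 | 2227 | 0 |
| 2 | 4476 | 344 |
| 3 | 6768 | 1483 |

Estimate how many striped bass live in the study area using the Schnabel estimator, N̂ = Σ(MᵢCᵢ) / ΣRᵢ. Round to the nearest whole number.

N ≈ 29,012

Marked at large before each occasion: Mᵢ = Σⱼ<ᵢ (Cⱼ − Rⱼ) → M1=0, M2=2227, M3=6359
Σ MᵢCᵢ = 0·2227 + 2227·4476 + 6359·6768 = 0 + 9968052 + 43037712 = 53005764
Σ Rᵢ = 0 + 344 + 1483 = 1827
N̂ = 53005764 / 1827 ≈ 29012.46 → 29012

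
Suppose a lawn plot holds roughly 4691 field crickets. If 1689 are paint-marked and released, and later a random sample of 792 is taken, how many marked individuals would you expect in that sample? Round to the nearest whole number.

expected recaptures ≈ 285

Expected recaptures E[R] = M·C / N.
E[R] = 1689 × 792 / 4691 = 1337688 / 4691 ≈ 285.2 → 285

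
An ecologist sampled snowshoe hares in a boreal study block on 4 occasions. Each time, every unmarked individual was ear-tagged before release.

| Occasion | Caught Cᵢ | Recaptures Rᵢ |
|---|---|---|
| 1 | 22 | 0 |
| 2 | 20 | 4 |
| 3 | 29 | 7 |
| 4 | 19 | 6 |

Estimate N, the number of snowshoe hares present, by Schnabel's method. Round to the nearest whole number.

Marked at large before each occasion: Mᵢ = Σⱼ<ᵢ (Cⱼ − Rⱼ) → M1=0, M2=22, M3=38, M4=60
Σ MᵢCᵢ = 0·22 + 22·20 + 38·29 + 60·19 = 0 + 440 + 1102 + 1140 = 2682
Σ Rᵢ = 0 + 4 + 7 + 6 = 17
N̂ = 2682 / 17 ≈ 157.8 → 158

N ≈ 158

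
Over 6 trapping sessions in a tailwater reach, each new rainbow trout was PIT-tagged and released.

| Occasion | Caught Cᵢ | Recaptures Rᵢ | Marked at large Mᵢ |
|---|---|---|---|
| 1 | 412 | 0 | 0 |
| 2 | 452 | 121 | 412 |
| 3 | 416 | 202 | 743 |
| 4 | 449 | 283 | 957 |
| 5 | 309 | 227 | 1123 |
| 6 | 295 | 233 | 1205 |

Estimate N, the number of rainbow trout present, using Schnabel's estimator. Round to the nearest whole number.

Σ MᵢCᵢ = 0·412 + 412·452 + 743·416 + 957·449 + 1123·309 + 1205·295 = 0 + 186224 + 309088 + 429693 + 347007 + 355475 = 1627487
Σ Rᵢ = 0 + 121 + 202 + 283 + 227 + 233 = 1066
N̂ = 1627487 / 1066 ≈ 1526.7 → 1527

N ≈ 1527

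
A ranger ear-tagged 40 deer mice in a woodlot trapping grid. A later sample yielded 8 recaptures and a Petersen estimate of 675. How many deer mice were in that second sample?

C = 135

From N = M·C/R: C = N·R / M = 675·8 / 40 = 5400 / 40 = 135.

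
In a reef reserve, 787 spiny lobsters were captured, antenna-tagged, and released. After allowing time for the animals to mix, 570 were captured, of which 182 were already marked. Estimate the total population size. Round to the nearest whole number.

N = (787 × 570) / 182 = 448590 / 182 ≈ 2464.8 → 2465

N ≈ 2465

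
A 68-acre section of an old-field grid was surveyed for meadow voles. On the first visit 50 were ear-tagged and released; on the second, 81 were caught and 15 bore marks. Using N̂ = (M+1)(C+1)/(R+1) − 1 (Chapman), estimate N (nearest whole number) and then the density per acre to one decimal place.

density ≈ 3.8 meadow voles per acre

N̂ = 51·82/16 − 1 = 4182/16 − 1 ≈ 260.4 → 260
Density = N̂ / area = 260 / 68 ≈ 3.82 → 3.8 per acre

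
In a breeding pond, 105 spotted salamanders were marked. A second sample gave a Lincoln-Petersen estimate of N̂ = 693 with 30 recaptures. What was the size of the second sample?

C = 198

From N = M·C/R: C = N·R / M = 693·30 / 105 = 20790 / 105 = 198.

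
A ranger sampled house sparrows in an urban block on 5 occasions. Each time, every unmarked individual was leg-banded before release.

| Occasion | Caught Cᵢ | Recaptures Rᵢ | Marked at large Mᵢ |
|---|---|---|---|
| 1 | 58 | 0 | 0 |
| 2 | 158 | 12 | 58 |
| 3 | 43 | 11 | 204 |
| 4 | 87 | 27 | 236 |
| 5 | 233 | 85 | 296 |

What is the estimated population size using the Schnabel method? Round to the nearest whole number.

N ≈ 796

Σ MᵢCᵢ = 0·58 + 58·158 + 204·43 + 236·87 + 296·233 = 0 + 9164 + 8772 + 20532 + 68968 = 107436
Σ Rᵢ = 0 + 12 + 11 + 27 + 85 = 135
N̂ = 107436 / 135 ≈ 795.8 → 796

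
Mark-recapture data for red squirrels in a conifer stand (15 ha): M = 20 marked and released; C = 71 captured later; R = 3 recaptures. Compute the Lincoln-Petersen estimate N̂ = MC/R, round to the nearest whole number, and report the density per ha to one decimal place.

N̂ = 20·71/3 = 1420/3 ≈ 473.3 → 473
Density = N̂ / area = 473 / 15 ≈ 31.53 → 31.5 per ha

density ≈ 31.5 red squirrels per ha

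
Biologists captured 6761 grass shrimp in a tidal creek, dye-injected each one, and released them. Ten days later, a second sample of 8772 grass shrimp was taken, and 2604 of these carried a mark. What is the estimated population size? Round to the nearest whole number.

N ≈ 22,776

N = (6761 × 8772) / 2604 = 59307492 / 2604 ≈ 22775.5 → 22776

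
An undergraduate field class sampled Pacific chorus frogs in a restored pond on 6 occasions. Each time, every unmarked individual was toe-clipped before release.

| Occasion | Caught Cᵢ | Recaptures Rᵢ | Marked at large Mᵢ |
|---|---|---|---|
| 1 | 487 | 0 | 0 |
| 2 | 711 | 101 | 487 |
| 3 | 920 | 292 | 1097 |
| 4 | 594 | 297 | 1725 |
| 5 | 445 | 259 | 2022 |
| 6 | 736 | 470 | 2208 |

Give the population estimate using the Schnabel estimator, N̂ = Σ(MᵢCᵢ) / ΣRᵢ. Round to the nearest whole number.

N ≈ 3457

Σ MᵢCᵢ = 0·487 + 487·711 + 1097·920 + 1725·594 + 2022·445 + 2208·736 = 0 + 346257 + 1009240 + 1024650 + 899790 + 1625088 = 4905025
Σ Rᵢ = 0 + 101 + 292 + 297 + 259 + 470 = 1419
N̂ = 4905025 / 1419 ≈ 3456.7 → 3457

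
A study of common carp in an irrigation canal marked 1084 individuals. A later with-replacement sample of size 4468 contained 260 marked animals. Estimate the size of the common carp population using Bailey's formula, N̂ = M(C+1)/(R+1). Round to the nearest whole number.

N̂ = 1084·(4468+1)/(260+1) = 1084·4469/261 = 4844396/261 ≈ 18560.9 → 18561

N ≈ 18,561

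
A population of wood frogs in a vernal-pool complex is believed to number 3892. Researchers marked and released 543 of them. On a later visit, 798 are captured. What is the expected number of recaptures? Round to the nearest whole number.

expected recaptures ≈ 111

The marked fraction of the population is 543/3892, so in a sample of 798 expect C·(M/N) marked.
E[R] = 543 × 798 / 3892 = 433314 / 3892 ≈ 111.3 → 111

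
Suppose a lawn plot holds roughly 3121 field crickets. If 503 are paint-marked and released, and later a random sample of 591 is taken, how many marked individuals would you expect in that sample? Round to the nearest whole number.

expected recaptures ≈ 95

The marked fraction of the population is 503/3121, so in a sample of 591 expect C·(M/N) marked.
E[R] = 503 × 591 / 3121 = 297273 / 3121 ≈ 95.2 → 95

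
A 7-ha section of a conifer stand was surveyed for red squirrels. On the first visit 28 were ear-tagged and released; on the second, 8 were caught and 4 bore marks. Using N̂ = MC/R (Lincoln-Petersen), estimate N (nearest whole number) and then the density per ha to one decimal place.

density ≈ 8.0 red squirrels per ha

N̂ = 28·8/4 = 224/4 = 56
Density = N̂ / area = 56 / 7 = 8.0 per ha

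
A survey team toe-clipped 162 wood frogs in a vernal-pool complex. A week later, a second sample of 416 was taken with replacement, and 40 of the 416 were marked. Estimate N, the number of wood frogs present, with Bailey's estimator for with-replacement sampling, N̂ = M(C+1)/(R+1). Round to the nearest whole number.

N̂ = 162·(416+1)/(40+1) = 162·417/41 = 67554/41 ≈ 1647.7 → 1648

N ≈ 1648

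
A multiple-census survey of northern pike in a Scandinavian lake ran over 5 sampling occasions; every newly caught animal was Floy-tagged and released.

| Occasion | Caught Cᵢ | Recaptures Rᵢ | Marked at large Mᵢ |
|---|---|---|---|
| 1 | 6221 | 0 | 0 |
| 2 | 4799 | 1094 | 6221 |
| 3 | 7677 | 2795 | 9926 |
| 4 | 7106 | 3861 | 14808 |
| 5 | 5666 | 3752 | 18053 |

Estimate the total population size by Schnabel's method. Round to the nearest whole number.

Σ MᵢCᵢ = 0·6221 + 6221·4799 + 9926·7677 + 14808·7106 + 18053·5666 = 0 + 29854579 + 76201902 + 105225648 + 102288298 = 313570427
Σ Rᵢ = 0 + 1094 + 2795 + 3861 + 3752 = 11502
N̂ = 313570427 / 11502 ≈ 27262.3 → 27262

N ≈ 27,262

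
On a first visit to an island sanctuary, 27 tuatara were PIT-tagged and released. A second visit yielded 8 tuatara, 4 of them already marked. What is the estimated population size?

N = (27 × 8) / 4 = 216 / 4 = 54

N = 54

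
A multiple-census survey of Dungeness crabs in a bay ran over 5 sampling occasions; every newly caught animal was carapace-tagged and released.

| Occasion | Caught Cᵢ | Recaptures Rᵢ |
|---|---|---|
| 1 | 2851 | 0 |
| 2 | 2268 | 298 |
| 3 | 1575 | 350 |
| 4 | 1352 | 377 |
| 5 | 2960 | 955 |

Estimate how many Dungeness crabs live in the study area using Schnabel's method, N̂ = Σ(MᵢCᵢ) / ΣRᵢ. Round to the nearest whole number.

Marked at large before each occasion: Mᵢ = Σⱼ<ᵢ (Cⱼ − Rⱼ) → M1=0, M2=2851, M3=4821, M4=6046, M5=7021
Σ MᵢCᵢ = 0·2851 + 2851·2268 + 4821·1575 + 6046·1352 + 7021·2960 = 0 + 6466068 + 7593075 + 8174192 + 20782160 = 43015495
Σ Rᵢ = 0 + 298 + 350 + 377 + 955 = 1980
N̂ = 43015495 / 1980 ≈ 21725.0 → 21725

N ≈ 21,725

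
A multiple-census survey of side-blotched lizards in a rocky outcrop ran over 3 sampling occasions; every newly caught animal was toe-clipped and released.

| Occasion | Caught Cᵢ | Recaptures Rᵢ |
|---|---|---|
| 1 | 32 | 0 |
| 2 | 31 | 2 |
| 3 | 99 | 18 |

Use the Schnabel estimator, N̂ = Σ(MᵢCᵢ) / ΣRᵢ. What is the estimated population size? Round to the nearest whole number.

N ≈ 352

Marked at large before each occasion: Mᵢ = Σⱼ<ᵢ (Cⱼ − Rⱼ) → M1=0, M2=32, M3=61
Σ MᵢCᵢ = 0·32 + 32·31 + 61·99 = 0 + 992 + 6039 = 7031
Σ Rᵢ = 0 + 2 + 18 = 20
N̂ = 7031 / 20 ≈ 351.6 → 352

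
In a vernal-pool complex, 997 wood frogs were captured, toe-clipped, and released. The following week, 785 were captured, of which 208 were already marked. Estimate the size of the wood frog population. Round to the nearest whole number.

N = (997 × 785) / 208 = 782645 / 208 ≈ 3762.7 → 3763

N ≈ 3763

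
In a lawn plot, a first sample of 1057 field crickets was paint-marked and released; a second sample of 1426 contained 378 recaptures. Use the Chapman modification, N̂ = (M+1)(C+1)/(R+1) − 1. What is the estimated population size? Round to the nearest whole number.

N̂ = (1057+1)(1426+1)/(378+1) − 1 = 1058·1427/379 − 1
= 1509766/379 − 1 ≈ 3983.6 − 1 ≈ 3982.6 → 3983

N ≈ 3983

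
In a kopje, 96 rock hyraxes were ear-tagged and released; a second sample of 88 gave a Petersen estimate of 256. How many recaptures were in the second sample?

From N = M·C/R: R = M·C / N = 96·88 / 256 = 8448 / 256 = 33.

R = 33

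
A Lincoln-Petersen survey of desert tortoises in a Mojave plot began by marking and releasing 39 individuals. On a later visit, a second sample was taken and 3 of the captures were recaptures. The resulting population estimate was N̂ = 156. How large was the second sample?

From N = M·C/R: C = N·R / M = 156·3 / 39 = 468 / 39 = 12.

C = 12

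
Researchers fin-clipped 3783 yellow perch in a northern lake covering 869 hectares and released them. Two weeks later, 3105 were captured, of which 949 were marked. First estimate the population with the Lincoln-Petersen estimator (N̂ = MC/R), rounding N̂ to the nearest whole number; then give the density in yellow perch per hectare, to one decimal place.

density ≈ 14.2 yellow perch per hectare

N̂ = 3783·3105/949 = 11746215/949 ≈ 12377.47 → 12377
Density = N̂ / area = 12377 / 869 ≈ 14.24 → 14.2 per hectare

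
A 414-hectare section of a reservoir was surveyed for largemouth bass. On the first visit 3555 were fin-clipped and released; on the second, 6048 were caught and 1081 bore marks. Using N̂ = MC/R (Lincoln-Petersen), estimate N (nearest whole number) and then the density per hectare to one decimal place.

N̂ = 3555·6048/1081 = 21500640/1081 ≈ 19889.6 → 19890
Density = N̂ / area = 19890 / 414 ≈ 48.04 → 48.0 per hectare

density ≈ 48.0 largemouth bass per hectare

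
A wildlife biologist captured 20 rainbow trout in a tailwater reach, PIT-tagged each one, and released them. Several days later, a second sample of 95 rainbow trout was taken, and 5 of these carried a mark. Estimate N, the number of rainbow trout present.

If marked individuals mix randomly, R/C ≈ M/N, giving N ≈ M·C/R.
N = (20 × 95) / 5 = 1900 / 5 = 380

N = 380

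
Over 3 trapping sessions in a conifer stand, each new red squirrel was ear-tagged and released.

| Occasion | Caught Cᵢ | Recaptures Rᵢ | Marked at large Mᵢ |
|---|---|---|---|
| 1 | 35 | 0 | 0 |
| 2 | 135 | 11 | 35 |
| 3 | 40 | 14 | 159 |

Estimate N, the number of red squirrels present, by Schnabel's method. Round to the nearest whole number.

Σ MᵢCᵢ = 0·35 + 35·135 + 159·40 = 0 + 4725 + 6360 = 11085
Σ Rᵢ = 0 + 11 + 14 = 25
N̂ = 11085 / 25 ≈ 443.4 → 443

N ≈ 443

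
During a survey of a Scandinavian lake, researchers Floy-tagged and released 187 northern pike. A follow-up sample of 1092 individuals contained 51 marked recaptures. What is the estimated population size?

N = 4004

N = (187 × 1092) / 51 = 204204 / 51 = 4004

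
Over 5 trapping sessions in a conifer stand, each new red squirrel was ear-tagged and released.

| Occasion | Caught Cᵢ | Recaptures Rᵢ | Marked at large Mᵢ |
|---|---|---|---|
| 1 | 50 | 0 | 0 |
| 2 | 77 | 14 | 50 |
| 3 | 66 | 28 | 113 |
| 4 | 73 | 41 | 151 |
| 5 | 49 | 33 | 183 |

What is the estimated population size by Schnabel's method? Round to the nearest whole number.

N ≈ 270

Σ MᵢCᵢ = 0·50 + 50·77 + 113·66 + 151·73 + 183·49 = 0 + 3850 + 7458 + 11023 + 8967 = 31298
Σ Rᵢ = 0 + 14 + 28 + 41 + 33 = 116
N̂ = 31298 / 116 ≈ 269.8 → 270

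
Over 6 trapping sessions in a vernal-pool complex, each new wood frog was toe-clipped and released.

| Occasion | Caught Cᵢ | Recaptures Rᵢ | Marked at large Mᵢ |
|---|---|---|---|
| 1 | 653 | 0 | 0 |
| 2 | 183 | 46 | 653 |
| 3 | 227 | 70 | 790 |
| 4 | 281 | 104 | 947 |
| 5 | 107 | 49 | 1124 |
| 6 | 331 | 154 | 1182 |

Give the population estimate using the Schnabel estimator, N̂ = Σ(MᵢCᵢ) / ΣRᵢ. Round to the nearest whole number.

N ≈ 2545

Σ MᵢCᵢ = 0·653 + 653·183 + 790·227 + 947·281 + 1124·107 + 1182·331 = 0 + 119499 + 179330 + 266107 + 120268 + 391242 = 1076446
Σ Rᵢ = 0 + 46 + 70 + 104 + 49 + 154 = 423
N̂ = 1076446 / 423 ≈ 2544.8 → 2545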